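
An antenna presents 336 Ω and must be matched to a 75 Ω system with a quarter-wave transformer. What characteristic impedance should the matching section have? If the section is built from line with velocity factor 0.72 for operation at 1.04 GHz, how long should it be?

Z_qwt ≈ 159 Ω; length ≈ 5.19 cm

Z_qwt = √(Z_0·R_L) = √(75 × 336) = √25200
λ = 0.72·c/f = 0.208 m, so l = λ/4 = 0.0519 m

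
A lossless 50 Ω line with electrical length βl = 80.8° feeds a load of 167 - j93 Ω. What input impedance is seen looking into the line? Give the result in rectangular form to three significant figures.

tan(βl) = tan(80.8°) = 6.17
Z_in = Z_0·(Z_L + jZ_0·tanβl)/(Z_0 + jZ_L·tanβl)
     = 50·(167 + j216)/(624 + j1030)

Z_in ≈ 11.2 − j1.29 Ω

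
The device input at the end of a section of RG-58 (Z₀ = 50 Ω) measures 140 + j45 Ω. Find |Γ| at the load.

|Γ| ≈ 0.515

Γ = (Z_L − Z_0)/(Z_L + Z_0) = (90 + j45)/(190 + j45)
|Γ| = 101/195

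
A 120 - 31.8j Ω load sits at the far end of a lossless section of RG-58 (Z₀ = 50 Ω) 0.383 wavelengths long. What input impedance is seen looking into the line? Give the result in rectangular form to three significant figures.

Z_in ≈ 44.6 + j46.6 Ω

βl = 2π × 0.383 = 138°
tan(βl) = tan(138°) = -0.904
Z_in = Z_0·(Z_L + jZ_0·tanβl)/(Z_0 + jZ_L·tanβl)
     = 50·(120 − j77)/(21.2 − j109)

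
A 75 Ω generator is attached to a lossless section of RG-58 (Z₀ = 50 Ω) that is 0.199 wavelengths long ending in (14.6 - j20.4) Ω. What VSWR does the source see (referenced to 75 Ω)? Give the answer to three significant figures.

VSWR ≈ 4.25

βl = 2π × 0.199 = 71.6°
tan(βl) = 3.01
Z_in = Z_0·(Z_L + jZ_0·tanβl)/(Z_0 + jZ_L·tanβl) = 25.6 + j48.3 Ω
Γ_s = (Z_in − Z_s)/(Z_in + Z_s) = (-49.4 + j48.3)/(101 + j48.3), |Γ_s| = 0.619
VSWR = (1 + |Γ_s|)/(1 − |Γ_s|)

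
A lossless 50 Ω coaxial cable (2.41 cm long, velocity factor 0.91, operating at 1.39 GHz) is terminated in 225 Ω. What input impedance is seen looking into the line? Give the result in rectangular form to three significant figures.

Z_in ≈ 21.7 − j46.5 Ω

λ = v/f = 0.91·c / 1.39 GHz = 0.196 m
βl = 2π·l/λ = 2π × 0.123 = 44.2°
tan(βl) = tan(44.2°) = 0.972
Z_in = Z_0·(Z_L + jZ_0·tanβl)/(Z_0 + jZ_L·tanβl)
     = 50·(225 + j48.6)/(50 + j219)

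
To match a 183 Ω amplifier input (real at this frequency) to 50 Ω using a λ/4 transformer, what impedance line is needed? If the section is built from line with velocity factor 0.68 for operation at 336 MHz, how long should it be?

Z_qwt ≈ 95.7 Ω; length ≈ 15.2 cm

Z_qwt = √(Z_0·R_L) = √(50 × 183) = √9150
λ = 0.68·c/f = 0.607 m, so l = λ/4 = 0.152 m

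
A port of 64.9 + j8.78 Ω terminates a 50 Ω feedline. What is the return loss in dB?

Γ = (14.9 + j8.78)/(114.9 + j8.78), |Γ| = 0.15
RL = −20·log₁₀|Γ| = −20·log₁₀(0.15)

RL ≈ 16.5 dB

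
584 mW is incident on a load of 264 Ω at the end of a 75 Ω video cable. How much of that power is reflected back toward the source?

Γ = (264 − 75)/(264 + 75) = 0.558
|Γ|² = 0.311
P_refl = |Γ|²·P_inc = 182 mW, P_del = (1 − |Γ|²)·P_inc = 402 mW

P_reflected ≈ 182 mW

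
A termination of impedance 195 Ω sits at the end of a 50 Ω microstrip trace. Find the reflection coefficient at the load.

Γ = (Z_L − Z_0)/(Z_L + Z_0) = (195 − 50)/(195 + 50) = 145/245

Γ = 0.592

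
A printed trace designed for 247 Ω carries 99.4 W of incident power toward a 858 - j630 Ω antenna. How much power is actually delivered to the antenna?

|Γ| = |(611 − j630)/(1105 − j630)| = 0.69
|Γ|² = 0.476
P_refl = |Γ|²·P_inc = 47.3 W, P_del = (1 − |Γ|²)·P_inc = 52.1 W

P_delivered ≈ 52.1 W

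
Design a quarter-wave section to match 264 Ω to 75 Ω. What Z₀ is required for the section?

Z_qwt ≈ 141 Ω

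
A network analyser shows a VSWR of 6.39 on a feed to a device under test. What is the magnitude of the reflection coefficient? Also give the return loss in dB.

|Γ| = (S − 1)/(S + 1) = (6.39 − 1)/(6.39 + 1) = 5.39/7.39
RL = −20·log₁₀|Γ| = −20·log₁₀(0.729)

|Γ| ≈ 0.729; return loss ≈ 2.74 dB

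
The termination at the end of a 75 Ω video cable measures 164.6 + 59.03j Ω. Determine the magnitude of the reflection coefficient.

|Γ| ≈ 0.435

Γ = (Z_L − Z_0)/(Z_L + Z_0) = (89.6 + j59.03)/(239.6 + j59.03)
|Γ| = 107/247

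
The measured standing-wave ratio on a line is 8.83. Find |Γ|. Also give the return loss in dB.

|Γ| ≈ 0.797; return loss ≈ 1.98 dB

|Γ| = (S − 1)/(S + 1) = (8.83 − 1)/(8.83 + 1) = 7.83/9.83
RL = −20·log₁₀|Γ| = −20·log₁₀(0.797)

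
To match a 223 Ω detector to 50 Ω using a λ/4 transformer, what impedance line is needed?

Z_qwt = √(Z_0·R_L) = √(50 × 223) = √11150

Z_qwt ≈ 106 Ω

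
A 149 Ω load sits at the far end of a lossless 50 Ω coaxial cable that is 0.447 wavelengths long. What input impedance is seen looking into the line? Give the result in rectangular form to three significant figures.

Z_in ≈ 80.9 + j66.1 Ω

βl = 2π × 0.447 = 161°
tan(βl) = tan(161°) = -0.346
Z_in = Z_0·(Z_L + jZ_0·tanβl)/(Z_0 + jZ_L·tanβl)
     = 50·(149 − j17.3)/(50 − j51.5)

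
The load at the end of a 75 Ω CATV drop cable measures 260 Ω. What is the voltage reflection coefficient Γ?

Γ = 0.552

Γ = (Z_L − Z_0)/(Z_L + Z_0) = (260 − 75)/(260 + 75) = 185/335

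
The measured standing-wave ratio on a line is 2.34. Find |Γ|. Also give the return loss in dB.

|Γ| ≈ 0.401; return loss ≈ 7.93 dB

|Γ| = (S − 1)/(S + 1) = (2.34 − 1)/(2.34 + 1) = 1.34/3.34
RL = −20·log₁₀|Γ| = −20·log₁₀(0.401)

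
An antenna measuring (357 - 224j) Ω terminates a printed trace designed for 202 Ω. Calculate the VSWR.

VSWR ≈ 2.65

Γ = (Z_L − Z_0)/(Z_L + Z_0) = (155 − j224)/(559 − j224)
|Γ| = 272/602 = 0.452
VSWR = (1 + |Γ|)/(1 − |Γ|) = 1.45/0.548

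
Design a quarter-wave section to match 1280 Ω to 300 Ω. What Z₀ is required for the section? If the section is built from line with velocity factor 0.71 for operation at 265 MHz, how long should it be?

Z_qwt = √(Z_0·R_L) = √(300 × 1280) = √384000
λ = 0.71·c/f = 0.804 m, so l = λ/4 = 0.201 m

Z_qwt ≈ 620 Ω; length ≈ 20.1 cm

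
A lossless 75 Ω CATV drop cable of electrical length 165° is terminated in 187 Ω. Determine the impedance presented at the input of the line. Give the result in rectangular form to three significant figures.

tan(βl) = tan(165°) = -0.268
Z_in = Z_0·(Z_L + jZ_0·tanβl)/(Z_0 + jZ_L·tanβl)
     = 75·(187 − j20.1)/(75 − j50.1)

Z_in ≈ 139 + j72.5 Ω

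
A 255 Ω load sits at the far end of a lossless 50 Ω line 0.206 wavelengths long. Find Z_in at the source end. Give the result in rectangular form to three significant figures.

βl = 2π × 0.206 = 74.2°
tan(βl) = tan(74.2°) = 3.52
Z_in = Z_0·(Z_L + jZ_0·tanβl)/(Z_0 + jZ_L·tanβl)
     = 50·(255 + j176)/(50 + j899)

Z_in ≈ 10.6 − j13.6 Ω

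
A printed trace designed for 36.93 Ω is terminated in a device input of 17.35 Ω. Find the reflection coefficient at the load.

Γ = -0.361

Γ = (Z_L − Z_0)/(Z_L + Z_0) = (17.35 − 36.93)/(17.35 + 36.93) = -19.58/54.28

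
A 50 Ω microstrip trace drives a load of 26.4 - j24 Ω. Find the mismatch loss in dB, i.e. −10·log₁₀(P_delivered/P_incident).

Γ = (-23.6 − j24)/(76.4 − j24), |Γ| = 0.42
|Γ|² = 0.177, so P_del/P_inc = 1 − |Γ|² = 0.823
ML = −10·log₁₀(1 − |Γ|²)

mismatch loss ≈ 0.844 dB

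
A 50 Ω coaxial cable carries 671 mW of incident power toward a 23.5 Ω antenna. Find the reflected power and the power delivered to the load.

P_reflected ≈ 87.2 mW; P_delivered ≈ 584 mW

Γ = (23.5 − 50)/(23.5 + 50) = -0.361
|Γ|² = 0.13
P_refl = |Γ|²·P_inc = 87.2 mW, P_del = (1 − |Γ|²)·P_inc = 584 mW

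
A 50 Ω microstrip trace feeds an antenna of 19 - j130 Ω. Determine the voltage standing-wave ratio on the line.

VSWR ≈ 20.8

Γ = (Z_L − Z_0)/(Z_L + Z_0) = (-31 − j130)/(69 − j130)
|Γ| = 134/147 = 0.908
VSWR = (1 + |Γ|)/(1 − |Γ|) = 1.91/0.0919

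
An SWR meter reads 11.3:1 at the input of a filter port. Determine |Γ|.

|Γ| ≈ 0.837

|Γ| = (S − 1)/(S + 1) = (11.3 − 1)/(11.3 + 1) = 10.3/12.3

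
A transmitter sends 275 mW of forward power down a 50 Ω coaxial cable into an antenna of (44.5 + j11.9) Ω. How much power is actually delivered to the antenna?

|Γ| = |(-5.5 + j11.9)/(94.5 + j11.9)| = 0.138
|Γ|² = 0.0189
P_refl = |Γ|²·P_inc = 5.21 mW, P_del = (1 − |Γ|²)·P_inc = 270 mW

P_delivered ≈ 270 mW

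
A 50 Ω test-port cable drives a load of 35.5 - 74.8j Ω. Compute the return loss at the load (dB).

Γ = (-14.5 − j74.8)/(85.5 − j74.8), |Γ| = 0.671
RL = −20·log₁₀|Γ| = −20·log₁₀(0.671)

RL ≈ 3.47 dB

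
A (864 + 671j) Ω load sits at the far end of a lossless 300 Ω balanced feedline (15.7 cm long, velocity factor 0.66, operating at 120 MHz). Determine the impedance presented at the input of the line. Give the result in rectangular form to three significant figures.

λ = v/f = 0.66·c / 120 MHz = 1.65 m
βl = 2π·l/λ = 2π × 0.0952 = 34.3°
tan(βl) = tan(34.3°) = 0.681
Z_in = Z_0·(Z_L + jZ_0·tanβl)/(Z_0 + jZ_L·tanβl)
     = 300·(864 + j875)/(-157 + j588)

Z_in ≈ 307 − j522 Ω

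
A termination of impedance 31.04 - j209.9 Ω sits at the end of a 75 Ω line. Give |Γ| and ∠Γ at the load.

Γ = (Z_L − Z_0)/(Z_L + Z_0) = (-43.96 − j209.9)/(106 − j209.9)
|Γ| = 214/235 = 0.912

Γ ≈ 0.912 ∠ -38.6°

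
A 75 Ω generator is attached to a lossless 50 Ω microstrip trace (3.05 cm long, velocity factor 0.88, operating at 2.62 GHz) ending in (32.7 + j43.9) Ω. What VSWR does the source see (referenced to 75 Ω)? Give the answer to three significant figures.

λ = v/f = 0.88·c / 2.62 GHz = 0.101 m
βl = 2π·l/λ = 2π × 0.303 = 109°
tan(βl) = -2.91
Z_in = Z_0·(Z_L + jZ_0·tanβl)/(Z_0 + jZ_L·tanβl) = 19 − j18.4 Ω
Γ_s = (Z_in − Z_s)/(Z_in + Z_s) = (-56 − j18.4)/(94 − j18.4), |Γ_s| = 0.615
VSWR = (1 + |Γ_s|)/(1 − |Γ_s|)

VSWR ≈ 4.19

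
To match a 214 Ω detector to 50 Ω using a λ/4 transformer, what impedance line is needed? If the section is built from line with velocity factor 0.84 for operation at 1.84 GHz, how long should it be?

Z_qwt = √(Z_0·R_L) = √(50 × 214) = √10700
λ = 0.84·c/f = 0.137 m, so l = λ/4 = 0.0342 m

Z_qwt ≈ 103 Ω; length ≈ 3.42 cm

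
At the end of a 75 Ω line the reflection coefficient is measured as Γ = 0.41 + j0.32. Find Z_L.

Z_L ≈ 121 + j107 Ω

Z_L = Z_0·(1 + Γ)/(1 − Γ) = 75·(1.41 + j0.32)/(0.59 − j0.32)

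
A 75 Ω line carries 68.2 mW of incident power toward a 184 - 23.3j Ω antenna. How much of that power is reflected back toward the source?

P_reflected ≈ 12.5 mW

|Γ| = |(109 − j23.3)/(259 − j23.3)| = 0.429
|Γ|² = 0.184
P_refl = |Γ|²·P_inc = 12.5 mW, P_del = (1 − |Γ|²)·P_inc = 55.7 mW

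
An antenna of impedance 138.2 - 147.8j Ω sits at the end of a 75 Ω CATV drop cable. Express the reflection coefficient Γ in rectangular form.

Γ ≈ 0.525 − j0.329

Γ = (Z_L − Z_0)/(Z_L + Z_0) = (63.2 − j147.8)/(213.2 − j147.8)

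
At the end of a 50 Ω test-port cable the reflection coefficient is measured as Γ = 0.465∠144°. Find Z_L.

Z_L = Z_0·(1 + Γ)/(1 − Γ) = 50·(0.624 + j0.273)/(1.38 − j0.273)

Z_L ≈ 19.9 + j13.9 Ω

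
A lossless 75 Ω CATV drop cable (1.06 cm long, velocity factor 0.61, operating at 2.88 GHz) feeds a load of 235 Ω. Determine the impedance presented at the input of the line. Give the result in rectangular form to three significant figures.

λ = v/f = 0.61·c / 2.88 GHz = 0.0635 m
βl = 2π·l/λ = 2π × 0.167 = 60.1°
tan(βl) = tan(60.1°) = 1.74
Z_in = Z_0·(Z_L + jZ_0·tanβl)/(Z_0 + jZ_L·tanβl)
     = 75·(235 + j130)/(75 + j408)

Z_in ≈ 30.8 − j37.5 Ω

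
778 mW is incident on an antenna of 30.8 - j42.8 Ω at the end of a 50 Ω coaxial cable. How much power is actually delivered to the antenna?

|Γ| = |(-19.2 − j42.8)/(80.8 − j42.8)| = 0.513
|Γ|² = 0.263
P_refl = |Γ|²·P_inc = 205 mW, P_del = (1 − |Γ|²)·P_inc = 573 mW

P_delivered ≈ 573 mW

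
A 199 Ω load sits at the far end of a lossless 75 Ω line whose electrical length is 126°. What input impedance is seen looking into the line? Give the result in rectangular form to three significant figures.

Z_in ≈ 40.2 + j43.5 Ω

tan(βl) = tan(126°) = -1.38
Z_in = Z_0·(Z_L + jZ_0·tanβl)/(Z_0 + jZ_L·tanβl)
     = 75·(199 − j103)/(75 − j274)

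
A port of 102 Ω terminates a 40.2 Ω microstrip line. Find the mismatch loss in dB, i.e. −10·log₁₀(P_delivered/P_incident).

mismatch loss ≈ 0.909 dB

Γ = (102 − 40.2)/(102 + 40.2) = 0.435
|Γ|² = 0.189, so P_del/P_inc = 1 − |Γ|² = 0.811
ML = −10·log₁₀(1 − |Γ|²)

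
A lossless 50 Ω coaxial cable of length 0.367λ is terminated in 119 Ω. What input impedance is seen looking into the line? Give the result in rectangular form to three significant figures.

βl = 2π × 0.367 = 132°
tan(βl) = tan(132°) = -1.11
Z_in = Z_0·(Z_L + jZ_0·tanβl)/(Z_0 + jZ_L·tanβl)
     = 50·(119 − j55.3)/(50 − j132)

Z_in ≈ 33.4 + j32.5 Ω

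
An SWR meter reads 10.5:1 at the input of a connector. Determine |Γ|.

|Γ| ≈ 0.826

|Γ| = (S − 1)/(S + 1) = (10.5 − 1)/(10.5 + 1) = 9.5/11.5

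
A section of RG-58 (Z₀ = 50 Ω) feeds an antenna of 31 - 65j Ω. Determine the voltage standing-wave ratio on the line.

VSWR ≈ 4.75

Γ = (Z_L − Z_0)/(Z_L + Z_0) = (-19 − j65)/(81 − j65)
|Γ| = 67.7/104 = 0.652
VSWR = (1 + |Γ|)/(1 − |Γ|) = 1.65/0.348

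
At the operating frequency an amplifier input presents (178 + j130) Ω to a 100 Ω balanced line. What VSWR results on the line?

VSWR ≈ 2.95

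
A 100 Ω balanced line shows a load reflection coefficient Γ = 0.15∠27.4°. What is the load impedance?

Z_L = Z_0·(1 + Γ)/(1 − Γ) = 100·(1.13 + j0.069)/(0.867 − j0.069)

Z_L ≈ 129 + j18.3 Ω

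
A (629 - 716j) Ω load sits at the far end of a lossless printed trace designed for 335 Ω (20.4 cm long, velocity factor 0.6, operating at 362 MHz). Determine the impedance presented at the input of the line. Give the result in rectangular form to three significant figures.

λ = v/f = 0.6·c / 362 MHz = 0.497 m
βl = 2π·l/λ = 2π × 0.41 = 148°
tan(βl) = tan(148°) = -0.632
Z_in = Z_0·(Z_L + jZ_0·tanβl)/(Z_0 + jZ_L·tanβl)
     = 335·(629 − j928)/(-118 − j398)

Z_in ≈ 574 + j700 Ω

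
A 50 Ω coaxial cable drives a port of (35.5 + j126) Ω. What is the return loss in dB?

RL ≈ 1.59 dB

Γ = (-14.5 + j126)/(85.5 + j126), |Γ| = 0.833
RL = −20·log₁₀|Γ| = −20·log₁₀(0.833)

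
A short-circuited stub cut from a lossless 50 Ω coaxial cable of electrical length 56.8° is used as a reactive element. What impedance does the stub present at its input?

tan(βl) = 1.53
For a short-circuited stub, Z_in = jZ_0·tan(βl)

Z_in ≈ +j76.4 Ω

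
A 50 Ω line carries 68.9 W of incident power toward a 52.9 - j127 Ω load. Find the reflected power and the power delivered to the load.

P_reflected ≈ 41.6 W; P_delivered ≈ 27.3 W

|Γ| = |(2.9 − j127)/(102.9 − j127)| = 0.777
|Γ|² = 0.604
P_refl = |Γ|²·P_inc = 41.6 W, P_del = (1 − |Γ|²)·P_inc = 27.3 W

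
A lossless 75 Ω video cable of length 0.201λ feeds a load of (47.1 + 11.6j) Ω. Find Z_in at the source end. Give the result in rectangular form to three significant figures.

Z_in ≈ 123 + j8.18 Ω

βl = 2π × 0.201 = 72.4°
tan(βl) = tan(72.4°) = 3.14
Z_in = Z_0·(Z_L + jZ_0·tanβl)/(Z_0 + jZ_L·tanβl)
     = 75·(47.1 + j247)/(38.5 + j148)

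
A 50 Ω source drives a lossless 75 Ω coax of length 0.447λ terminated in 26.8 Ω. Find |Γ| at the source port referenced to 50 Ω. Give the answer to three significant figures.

|Γ| ≈ 0.366

βl = 2π × 0.447 = 161°
tan(βl) = -0.346
Z_in = Z_0·(Z_L + jZ_0·tanβl)/(Z_0 + jZ_L·tanβl) = 29.6 − j22.3 Ω
Γ_s = (Z_in − Z_s)/(Z_in + Z_s) = (-20.4 − j22.3)/(79.6 − j22.3), |Γ_s| = 0.366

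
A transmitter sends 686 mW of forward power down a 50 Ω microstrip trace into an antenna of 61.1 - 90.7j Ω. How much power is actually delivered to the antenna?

P_delivered ≈ 408 mW

|Γ| = |(11.1 − j90.7)/(111.1 − j90.7)| = 0.637
|Γ|² = 0.406
P_refl = |Γ|²·P_inc = 278 mW, P_del = (1 − |Γ|²)·P_inc = 408 mW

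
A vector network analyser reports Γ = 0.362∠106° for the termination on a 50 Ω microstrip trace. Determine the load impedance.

Z_L ≈ 32.7 + j26.2 Ω

Z_L = Z_0·(1 + Γ)/(1 − Γ) = 50·(0.9 + j0.348)/(1.1 − j0.348)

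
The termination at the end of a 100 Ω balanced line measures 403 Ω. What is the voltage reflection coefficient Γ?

Γ = 0.602

Γ = (Z_L − Z_0)/(Z_L + Z_0) = (403 − 100)/(403 + 100) = 303/503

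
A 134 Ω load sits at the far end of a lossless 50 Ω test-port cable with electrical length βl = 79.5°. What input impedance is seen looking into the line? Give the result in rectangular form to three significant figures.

tan(βl) = tan(79.5°) = 5.4
Z_in = Z_0·(Z_L + jZ_0·tanβl)/(Z_0 + jZ_L·tanβl)
     = 50·(134 + j270)/(50 + j723)

Z_in ≈ 19.2 − j7.94 Ω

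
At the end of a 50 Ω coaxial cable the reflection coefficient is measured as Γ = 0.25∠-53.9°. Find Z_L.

Z_L ≈ 61 − j26.3 Ω

Z_L = Z_0·(1 + Γ)/(1 − Γ) = 50·(1.15 − j0.202)/(0.853 + j0.202)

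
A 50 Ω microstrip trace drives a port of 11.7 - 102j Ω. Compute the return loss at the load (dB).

RL ≈ 0.781 dB

Γ = (-38.3 − j102)/(61.7 − j102), |Γ| = 0.914
RL = −20·log₁₀|Γ| = −20·log₁₀(0.914)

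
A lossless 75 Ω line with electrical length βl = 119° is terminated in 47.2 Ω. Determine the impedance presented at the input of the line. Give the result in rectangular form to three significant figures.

Z_in ≈ 87.7 − j35.7 Ω

tan(βl) = tan(119°) = -1.8
Z_in = Z_0·(Z_L + jZ_0·tanβl)/(Z_0 + jZ_L·tanβl)
     = 75·(47.2 − j135)/(75 − j85.2)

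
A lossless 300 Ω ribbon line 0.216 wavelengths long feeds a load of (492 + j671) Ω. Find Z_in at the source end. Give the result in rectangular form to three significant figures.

Z_in ≈ 76.1 − j159 Ω

βl = 2π × 0.216 = 77.8°
tan(βl) = tan(77.8°) = 4.61
Z_in = Z_0·(Z_L + jZ_0·tanβl)/(Z_0 + jZ_L·tanβl)
     = 300·(492 + j2050)/(-2790 + j2270)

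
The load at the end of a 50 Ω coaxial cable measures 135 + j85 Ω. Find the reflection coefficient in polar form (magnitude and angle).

Γ ≈ 0.59 ∠ 20.3°

Γ = (Z_L − Z_0)/(Z_L + Z_0) = (85 + j85)/(185 + j85)
|Γ| = 120/204 = 0.59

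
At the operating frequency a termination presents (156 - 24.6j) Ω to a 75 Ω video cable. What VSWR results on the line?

Γ = (Z_L − Z_0)/(Z_L + Z_0) = (81 − j24.6)/(231 − j24.6)
|Γ| = 84.7/232 = 0.364
VSWR = (1 + |Γ|)/(1 − |Γ|) = 1.36/0.636

VSWR ≈ 2.15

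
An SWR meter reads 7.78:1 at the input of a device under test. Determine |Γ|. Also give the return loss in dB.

|Γ| ≈ 0.772; return loss ≈ 2.25 dB

|Γ| = (S − 1)/(S + 1) = (7.78 − 1)/(7.78 + 1) = 6.78/8.78
RL = −20·log₁₀|Γ| = −20·log₁₀(0.772)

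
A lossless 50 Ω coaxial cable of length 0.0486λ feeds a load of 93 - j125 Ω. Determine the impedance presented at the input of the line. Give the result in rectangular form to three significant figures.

βl = 2π × 0.0486 = 17.5°
tan(βl) = tan(17.5°) = 0.315
Z_in = Z_0·(Z_L + jZ_0·tanβl)/(Z_0 + jZ_L·tanβl)
     = 50·(93 − j109)/(89.4 + j29.3)

Z_in ≈ 28.9 − j70.6 Ω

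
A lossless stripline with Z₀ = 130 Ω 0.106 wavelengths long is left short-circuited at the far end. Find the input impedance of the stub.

βl = 2π × 0.106 = 38.2°
tan(βl) = 0.786
For a short-circuited stub, Z_in = jZ_0·tan(βl)

Z_in ≈ +j102 Ω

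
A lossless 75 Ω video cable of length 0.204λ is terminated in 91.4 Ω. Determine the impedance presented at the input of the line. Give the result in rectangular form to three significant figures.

βl = 2π × 0.204 = 73.4°
tan(βl) = tan(73.4°) = 3.36
Z_in = Z_0·(Z_L + jZ_0·tanβl)/(Z_0 + jZ_L·tanβl)
     = 75·(91.4 + j252)/(75 + j307)

Z_in ≈ 63.2 − j6.88 Ω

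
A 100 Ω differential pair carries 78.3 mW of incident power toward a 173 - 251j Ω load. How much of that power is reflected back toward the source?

P_reflected ≈ 38.9 mW

|Γ| = |(73 − j251)/(273 − j251)| = 0.705
|Γ|² = 0.497
P_refl = |Γ|²·P_inc = 38.9 mW, P_del = (1 − |Γ|²)·P_inc = 39.4 mW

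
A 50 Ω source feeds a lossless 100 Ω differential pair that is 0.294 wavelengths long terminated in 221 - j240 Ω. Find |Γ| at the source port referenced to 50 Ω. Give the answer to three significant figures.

βl = 2π × 0.294 = 106°
tan(βl) = -3.52
Z_in = Z_0·(Z_L + jZ_0·tanβl)/(Z_0 + jZ_L·tanβl) = 25.5 + j52.8 Ω
Γ_s = (Z_in − Z_s)/(Z_in + Z_s) = (-24.5 + j52.8)/(75.5 + j52.8), |Γ_s| = 0.632

|Γ| ≈ 0.632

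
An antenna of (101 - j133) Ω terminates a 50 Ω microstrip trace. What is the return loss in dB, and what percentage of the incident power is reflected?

RL ≈ 3 dB; 50.1% of incident power reflected

Γ = (51 − j133)/(151 − j133), |Γ| = 0.708
RL = −20·log₁₀(0.708) = 3 dB
P_refl/P_inc = |Γ|² = 0.501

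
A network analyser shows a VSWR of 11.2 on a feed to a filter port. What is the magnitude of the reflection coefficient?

|Γ| = (S − 1)/(S + 1) = (11.2 − 1)/(11.2 + 1) = 10.2/12.2

|Γ| ≈ 0.836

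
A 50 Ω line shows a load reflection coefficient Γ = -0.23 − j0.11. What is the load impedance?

Z_L ≈ 30.7 − j7.21 Ω

Z_L = Z_0·(1 + Γ)/(1 − Γ) = 50·(0.77 − j0.11)/(1.23 + j0.11)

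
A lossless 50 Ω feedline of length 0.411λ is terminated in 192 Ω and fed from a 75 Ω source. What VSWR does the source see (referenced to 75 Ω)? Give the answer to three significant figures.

βl = 2π × 0.411 = 148°
tan(βl) = -0.626
Z_in = Z_0·(Z_L + jZ_0·tanβl)/(Z_0 + jZ_L·tanβl) = 39.4 + j63.5 Ω
Γ_s = (Z_in − Z_s)/(Z_in + Z_s) = (-35.6 + j63.5)/(114 + j63.5), |Γ_s| = 0.556
VSWR = (1 + |Γ_s|)/(1 − |Γ_s|)

VSWR ≈ 3.5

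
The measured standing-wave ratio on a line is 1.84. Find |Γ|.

|Γ| = (S − 1)/(S + 1) = (1.84 − 1)/(1.84 + 1) = 0.84/2.84

|Γ| ≈ 0.296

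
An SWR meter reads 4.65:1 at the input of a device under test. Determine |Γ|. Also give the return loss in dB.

|Γ| ≈ 0.646; return loss ≈ 3.8 dB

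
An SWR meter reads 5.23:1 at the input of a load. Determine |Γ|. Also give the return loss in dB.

|Γ| = (S − 1)/(S + 1) = (5.23 − 1)/(5.23 + 1) = 4.23/6.23
RL = −20·log₁₀|Γ| = −20·log₁₀(0.679)

|Γ| ≈ 0.679; return loss ≈ 3.36 dB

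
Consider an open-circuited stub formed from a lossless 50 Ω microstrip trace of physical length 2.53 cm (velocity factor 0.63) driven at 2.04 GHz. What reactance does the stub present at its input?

λ = v/f = 0.63·c / 2.04 GHz = 0.0926 m
βl = 2π·l/λ = 2π × 0.273 = 98.3°
tan(βl) = -6.85
For an open-circuited stub, Z_in = −jZ_0·cot(βl) = −jZ_0/tan(βl)

X_in ≈ 7.3 Ω (inductive)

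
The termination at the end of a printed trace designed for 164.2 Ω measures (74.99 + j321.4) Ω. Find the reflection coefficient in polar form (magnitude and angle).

Γ ≈ 0.833 ∠ 52.2°

Γ = (Z_L − Z_0)/(Z_L + Z_0) = (-89.21 + j321.4)/(239.2 + j321.4)
|Γ| = 334/401 = 0.833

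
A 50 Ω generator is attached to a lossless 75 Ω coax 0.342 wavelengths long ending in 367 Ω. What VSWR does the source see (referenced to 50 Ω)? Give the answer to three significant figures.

VSWR ≈ 4.51

βl = 2π × 0.342 = 123°
tan(βl) = -1.53
Z_in = Z_0·(Z_L + jZ_0·tanβl)/(Z_0 + jZ_L·tanβl) = 21.5 + j46.1 Ω
Γ_s = (Z_in − Z_s)/(Z_in + Z_s) = (-28.5 + j46.1)/(71.5 + j46.1), |Γ_s| = 0.637
VSWR = (1 + |Γ_s|)/(1 − |Γ_s|)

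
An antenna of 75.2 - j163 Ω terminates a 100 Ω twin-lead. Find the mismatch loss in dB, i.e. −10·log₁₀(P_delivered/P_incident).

Γ = (-24.8 − j163)/(175.2 − j163), |Γ| = 0.689
|Γ|² = 0.475, so P_del/P_inc = 1 − |Γ|² = 0.525
ML = −10·log₁₀(1 − |Γ|²)

mismatch loss ≈ 2.8 dB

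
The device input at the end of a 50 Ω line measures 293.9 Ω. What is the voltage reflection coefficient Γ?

Γ = 0.709

Γ = (Z_L − Z_0)/(Z_L + Z_0) = (293.9 − 50)/(293.9 + 50) = 243.9/343.9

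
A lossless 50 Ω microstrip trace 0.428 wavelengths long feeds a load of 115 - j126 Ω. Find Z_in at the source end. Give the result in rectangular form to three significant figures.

βl = 2π × 0.428 = 154°
tan(βl) = tan(154°) = -0.486
Z_in = Z_0·(Z_L + jZ_0·tanβl)/(Z_0 + jZ_L·tanβl)
     = 50·(115 − j150)/(-11.2 − j55.9)

Z_in ≈ 109 + j125 Ω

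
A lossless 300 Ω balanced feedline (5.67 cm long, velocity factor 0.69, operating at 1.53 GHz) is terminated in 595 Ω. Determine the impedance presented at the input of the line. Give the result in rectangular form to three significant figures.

Z_in ≈ 351 + j221 Ω

λ = v/f = 0.69·c / 1.53 GHz = 0.135 m
βl = 2π·l/λ = 2π × 0.419 = 151°
tan(βl) = tan(151°) = -0.557
Z_in = Z_0·(Z_L + jZ_0·tanβl)/(Z_0 + jZ_L·tanβl)
     = 300·(595 − j167)/(300 − j332)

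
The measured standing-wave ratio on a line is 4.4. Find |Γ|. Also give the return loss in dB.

|Γ| = (S − 1)/(S + 1) = (4.4 − 1)/(4.4 + 1) = 3.4/5.4
RL = −20·log₁₀|Γ| = −20·log₁₀(0.63)

|Γ| ≈ 0.63; return loss ≈ 4.02 dB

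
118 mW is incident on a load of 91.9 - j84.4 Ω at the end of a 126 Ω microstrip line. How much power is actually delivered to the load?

P_delivered ≈ 100 mW

|Γ| = |(-34.1 − j84.4)/(217.9 − j84.4)| = 0.39
|Γ|² = 0.152
P_refl = |Γ|²·P_inc = 17.9 mW, P_del = (1 − |Γ|²)·P_inc = 100 mW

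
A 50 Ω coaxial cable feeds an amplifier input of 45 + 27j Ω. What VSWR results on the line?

VSWR ≈ 1.77

Γ = (Z_L − Z_0)/(Z_L + Z_0) = (-5 + j27)/(95 + j27)
|Γ| = 27.5/98.8 = 0.278
VSWR = (1 + |Γ|)/(1 − |Γ|) = 1.28/0.722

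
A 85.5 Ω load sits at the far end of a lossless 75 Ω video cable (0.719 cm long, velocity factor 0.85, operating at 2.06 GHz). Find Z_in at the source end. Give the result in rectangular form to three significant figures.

λ = v/f = 0.85·c / 2.06 GHz = 0.124 m
βl = 2π·l/λ = 2π × 0.0581 = 20.9°
tan(βl) = tan(20.9°) = 0.382
Z_in = Z_0·(Z_L + jZ_0·tanβl)/(Z_0 + jZ_L·tanβl)
     = 75·(85.5 + j28.7)/(75 + j32.7)

Z_in ≈ 82.4 − j7.22 Ω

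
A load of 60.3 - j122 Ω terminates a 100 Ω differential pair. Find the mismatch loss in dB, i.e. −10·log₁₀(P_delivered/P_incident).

Γ = (-39.7 − j122)/(160.3 − j122), |Γ| = 0.637
|Γ|² = 0.406, so P_del/P_inc = 1 − |Γ|² = 0.594
ML = −10·log₁₀(1 − |Γ|²)

mismatch loss ≈ 2.26 dB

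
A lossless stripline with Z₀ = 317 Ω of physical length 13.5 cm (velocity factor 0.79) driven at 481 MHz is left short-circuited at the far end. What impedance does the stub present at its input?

Z_in ≈ −j2090 Ω

λ = v/f = 0.79·c / 481 MHz = 0.493 m
βl = 2π·l/λ = 2π × 0.274 = 98.6°
tan(βl) = -6.58
For a short-circuited stub, Z_in = jZ_0·tan(βl)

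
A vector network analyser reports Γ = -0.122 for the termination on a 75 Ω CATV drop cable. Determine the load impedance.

Z_L ≈ 58.7 Ω

Z_L = Z_0·(1 + Γ)/(1 − Γ) = 75·(0.878)/(1.12)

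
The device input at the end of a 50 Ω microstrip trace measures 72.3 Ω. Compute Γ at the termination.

Γ = 0.182

Γ = (Z_L − Z_0)/(Z_L + Z_0) = (72.3 − 50)/(72.3 + 50) = 22.3/122.3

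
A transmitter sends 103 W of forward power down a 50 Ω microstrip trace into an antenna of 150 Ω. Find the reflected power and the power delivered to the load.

P_reflected ≈ 25.8 W; P_delivered ≈ 77.2 W

Γ = (150 − 50)/(150 + 50) = 0.5
|Γ|² = 0.25
P_refl = |Γ|²·P_inc = 25.8 W, P_del = (1 − |Γ|²)·P_inc = 77.2 W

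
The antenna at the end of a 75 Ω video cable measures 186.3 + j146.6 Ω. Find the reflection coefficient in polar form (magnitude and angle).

Γ ≈ 0.614 ∠ 23.5°

Γ = (Z_L − Z_0)/(Z_L + Z_0) = (111.3 + j146.6)/(261.3 + j146.6)
|Γ| = 184/300 = 0.614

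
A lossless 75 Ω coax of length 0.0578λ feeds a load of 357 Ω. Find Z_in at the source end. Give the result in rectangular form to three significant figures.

βl = 2π × 0.0578 = 20.8°
tan(βl) = tan(20.8°) = 0.38
Z_in = Z_0·(Z_L + jZ_0·tanβl)/(Z_0 + jZ_L·tanβl)
     = 75·(357 + j28.5)/(75 + j136)

Z_in ≈ 95.6 − j144 Ω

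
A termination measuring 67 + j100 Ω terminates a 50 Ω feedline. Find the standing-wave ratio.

VSWR ≈ 4.87

Γ = (Z_L − Z_0)/(Z_L + Z_0) = (17 + j100)/(117 + j100)
|Γ| = 101/154 = 0.659
VSWR = (1 + |Γ|)/(1 − |Γ|) = 1.66/0.341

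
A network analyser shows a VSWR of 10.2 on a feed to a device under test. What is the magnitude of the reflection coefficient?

|Γ| ≈ 0.821

|Γ| = (S − 1)/(S + 1) = (10.2 − 1)/(10.2 + 1) = 9.2/11.2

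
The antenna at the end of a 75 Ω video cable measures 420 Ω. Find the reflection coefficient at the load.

Γ = (Z_L − Z_0)/(Z_L + Z_0) = (420 − 75)/(420 + 75) = 345/495

Γ = 0.697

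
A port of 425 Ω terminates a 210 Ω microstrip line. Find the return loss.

Γ = (425 − 210)/(425 + 210) = 0.339
RL = −20·log₁₀|Γ| = −20·log₁₀(0.339)

RL ≈ 9.41 dB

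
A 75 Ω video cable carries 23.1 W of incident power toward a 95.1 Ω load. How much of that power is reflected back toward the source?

P_reflected ≈ 0.323 W

Γ = (95.1 − 75)/(95.1 + 75) = 0.118
|Γ|² = 0.014
P_refl = |Γ|²·P_inc = 0.323 W, P_del = (1 − |Γ|²)·P_inc = 22.8 W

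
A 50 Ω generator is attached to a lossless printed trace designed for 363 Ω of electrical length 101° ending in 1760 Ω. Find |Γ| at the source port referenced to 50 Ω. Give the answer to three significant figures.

tan(βl) = -5.14
Z_in = Z_0·(Z_L + jZ_0·tanβl)/(Z_0 + jZ_L·tanβl) = 77.6 + j67.5 Ω
Γ_s = (Z_in − Z_s)/(Z_in + Z_s) = (27.6 + j67.5)/(128 + j67.5), |Γ_s| = 0.505

|Γ| ≈ 0.505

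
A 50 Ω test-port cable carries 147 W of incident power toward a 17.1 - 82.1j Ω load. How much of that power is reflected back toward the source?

P_reflected ≈ 102 W

|Γ| = |(-32.9 − j82.1)/(67.1 − j82.1)| = 0.834
|Γ|² = 0.696
P_refl = |Γ|²·P_inc = 102 W, P_del = (1 − |Γ|²)·P_inc = 44.7 W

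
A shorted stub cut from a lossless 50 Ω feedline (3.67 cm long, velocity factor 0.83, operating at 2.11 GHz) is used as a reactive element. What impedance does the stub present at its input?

λ = v/f = 0.83·c / 2.11 GHz = 0.118 m
βl = 2π·l/λ = 2π × 0.311 = 112°
tan(βl) = -2.48
For a shorted stub, Z_in = jZ_0·tan(βl)

Z_in ≈ −j124 Ω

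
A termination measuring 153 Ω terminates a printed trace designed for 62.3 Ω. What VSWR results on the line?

Γ = (153 − 62.3)/(153 + 62.3) = 0.421
VSWR = (1 + 0.421)/(1 − 0.421)

VSWR ≈ 2.46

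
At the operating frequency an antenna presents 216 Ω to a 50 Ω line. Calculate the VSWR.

VSWR ≈ 4.32

For a purely resistive load, VSWR = R_L/Z_0 or Z_0/R_L (whichever > 1) = 216/50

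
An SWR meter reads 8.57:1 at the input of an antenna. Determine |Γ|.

|Γ| = (S − 1)/(S + 1) = (8.57 − 1)/(8.57 + 1) = 7.57/9.57

|Γ| ≈ 0.791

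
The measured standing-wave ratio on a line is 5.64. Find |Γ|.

|Γ| = (S − 1)/(S + 1) = (5.64 − 1)/(5.64 + 1) = 4.64/6.64

|Γ| ≈ 0.699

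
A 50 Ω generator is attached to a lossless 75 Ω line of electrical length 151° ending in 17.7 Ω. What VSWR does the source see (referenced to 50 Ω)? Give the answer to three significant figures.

VSWR ≈ 3.69

tan(βl) = -0.554
Z_in = Z_0·(Z_L + jZ_0·tanβl)/(Z_0 + jZ_L·tanβl) = 22.7 − j38.6 Ω
Γ_s = (Z_in − Z_s)/(Z_in + Z_s) = (-27.3 − j38.6)/(72.7 − j38.6), |Γ_s| = 0.574
VSWR = (1 + |Γ_s|)/(1 − |Γ_s|)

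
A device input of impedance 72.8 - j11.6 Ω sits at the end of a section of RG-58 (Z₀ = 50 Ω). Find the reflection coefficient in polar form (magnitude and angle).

Γ = (Z_L − Z_0)/(Z_L + Z_0) = (22.8 − j11.6)/(122.8 − j11.6)
|Γ| = 25.6/123 = 0.207

Γ ≈ 0.207 ∠ -21.6°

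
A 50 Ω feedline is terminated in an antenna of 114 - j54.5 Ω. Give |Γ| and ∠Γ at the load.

Γ ≈ 0.486 ∠ -22°

Γ = (Z_L − Z_0)/(Z_L + Z_0) = (64 − j54.5)/(164 − j54.5)
|Γ| = 84.1/173 = 0.486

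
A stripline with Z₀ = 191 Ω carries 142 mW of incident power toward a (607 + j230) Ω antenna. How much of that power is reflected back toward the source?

P_reflected ≈ 46.5 mW

|Γ| = |(416 + j230)/(798 + j230)| = 0.572
|Γ|² = 0.328
P_refl = |Γ|²·P_inc = 46.5 mW, P_del = (1 − |Γ|²)·P_inc = 95.5 mW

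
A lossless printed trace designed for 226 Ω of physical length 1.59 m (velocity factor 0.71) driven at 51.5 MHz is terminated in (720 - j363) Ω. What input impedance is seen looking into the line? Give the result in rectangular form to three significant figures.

Z_in ≈ 157 + j278 Ω

λ = v/f = 0.71·c / 51.5 MHz = 4.14 m
βl = 2π·l/λ = 2π × 0.384 = 138°
tan(βl) = tan(138°) = -0.888
Z_in = Z_0·(Z_L + jZ_0·tanβl)/(Z_0 + jZ_L·tanβl)
     = 226·(720 − j564)/(-96.3 − j639)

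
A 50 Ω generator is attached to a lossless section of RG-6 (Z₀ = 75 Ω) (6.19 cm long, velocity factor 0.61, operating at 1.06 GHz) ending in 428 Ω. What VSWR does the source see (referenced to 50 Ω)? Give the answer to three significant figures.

VSWR ≈ 5.72

λ = v/f = 0.61·c / 1.06 GHz = 0.173 m
βl = 2π·l/λ = 2π × 0.359 = 129°
tan(βl) = -1.23
Z_in = Z_0·(Z_L + jZ_0·tanβl)/(Z_0 + jZ_L·tanβl) = 21.4 + j57.9 Ω
Γ_s = (Z_in − Z_s)/(Z_in + Z_s) = (-28.6 + j57.9)/(71.4 + j57.9), |Γ_s| = 0.703
VSWR = (1 + |Γ_s|)/(1 − |Γ_s|)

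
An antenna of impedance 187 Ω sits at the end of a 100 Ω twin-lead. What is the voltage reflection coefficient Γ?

Γ = 0.303

Γ = (Z_L − Z_0)/(Z_L + Z_0) = (187 − 100)/(187 + 100) = 87/287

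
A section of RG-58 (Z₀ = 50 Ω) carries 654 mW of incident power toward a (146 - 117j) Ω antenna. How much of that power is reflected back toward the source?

|Γ| = |(96 − j117)/(196 − j117)| = 0.663
|Γ|² = 0.44
P_refl = |Γ|²·P_inc = 287 mW, P_del = (1 − |Γ|²)·P_inc = 367 mW

P_reflected ≈ 287 mW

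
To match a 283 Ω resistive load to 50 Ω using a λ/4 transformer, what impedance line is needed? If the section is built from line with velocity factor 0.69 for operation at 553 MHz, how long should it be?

Z_qwt ≈ 119 Ω; length ≈ 9.36 cm

Z_qwt = √(Z_0·R_L) = √(50 × 283) = √14150
λ = 0.69·c/f = 0.374 m, so l = λ/4 = 0.0936 m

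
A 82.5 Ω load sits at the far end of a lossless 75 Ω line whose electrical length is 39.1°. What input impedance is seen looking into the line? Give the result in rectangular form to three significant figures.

Z_in ≈ 76.1 − j7.11 Ω

tan(βl) = tan(39.1°) = 0.813
Z_in = Z_0·(Z_L + jZ_0·tanβl)/(Z_0 + jZ_L·tanβl)
     = 75·(82.5 + j61)/(75 + j67)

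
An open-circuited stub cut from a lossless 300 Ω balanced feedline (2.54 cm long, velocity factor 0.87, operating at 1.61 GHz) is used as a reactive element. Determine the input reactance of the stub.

X_in ≈ -199 Ω (capacitive)

λ = v/f = 0.87·c / 1.61 GHz = 0.162 m
βl = 2π·l/λ = 2π × 0.157 = 56.4°
tan(βl) = 1.51
For an open-circuited stub, Z_in = −jZ_0·cot(βl) = −jZ_0/tan(βl)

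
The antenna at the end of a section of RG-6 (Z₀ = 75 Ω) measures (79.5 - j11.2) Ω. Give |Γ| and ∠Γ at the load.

Γ = (Z_L − Z_0)/(Z_L + Z_0) = (4.5 − j11.2)/(154.5 − j11.2)
|Γ| = 12.1/155 = 0.0779

Γ ≈ 0.0779 ∠ -64°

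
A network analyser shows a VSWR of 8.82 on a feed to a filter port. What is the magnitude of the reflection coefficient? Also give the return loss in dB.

|Γ| ≈ 0.796; return loss ≈ 1.98 dB

|Γ| = (S − 1)/(S + 1) = (8.82 − 1)/(8.82 + 1) = 7.82/9.82
RL = −20·log₁₀|Γ| = −20·log₁₀(0.796)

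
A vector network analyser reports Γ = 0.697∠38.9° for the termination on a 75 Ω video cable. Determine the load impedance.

Z_L ≈ 96.2 + j164 Ω

Z_L = Z_0·(1 + Γ)/(1 − Γ) = 75·(1.54 + j0.438)/(0.458 − j0.438)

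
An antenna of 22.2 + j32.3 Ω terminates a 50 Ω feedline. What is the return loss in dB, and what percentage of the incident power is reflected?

RL ≈ 5.37 dB; 29% of incident power reflected

Γ = (-27.8 + j32.3)/(72.2 + j32.3), |Γ| = 0.539
RL = −20·log₁₀(0.539) = 5.37 dB
P_refl/P_inc = |Γ|² = 0.29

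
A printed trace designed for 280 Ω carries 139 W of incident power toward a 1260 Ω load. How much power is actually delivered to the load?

P_delivered ≈ 82.7 W

Γ = (1260 − 280)/(1260 + 280) = 0.636
|Γ|² = 0.405
P_refl = |Γ|²·P_inc = 56.3 W, P_del = (1 − |Γ|²)·P_inc = 82.7 W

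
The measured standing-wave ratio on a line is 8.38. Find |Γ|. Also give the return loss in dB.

|Γ| ≈ 0.787; return loss ≈ 2.08 dB

|Γ| = (S − 1)/(S + 1) = (8.38 − 1)/(8.38 + 1) = 7.38/9.38
RL = −20·log₁₀|Γ| = −20·log₁₀(0.787)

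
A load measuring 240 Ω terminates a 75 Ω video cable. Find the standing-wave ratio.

VSWR ≈ 3.2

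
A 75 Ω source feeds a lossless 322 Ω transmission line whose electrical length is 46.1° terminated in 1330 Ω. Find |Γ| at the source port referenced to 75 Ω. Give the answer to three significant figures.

tan(βl) = 1.04
Z_in = Z_0·(Z_L + jZ_0·tanβl)/(Z_0 + jZ_L·tanβl) = 142 − j277 Ω
Γ_s = (Z_in − Z_s)/(Z_in + Z_s) = (67.4 − j277)/(217 − j277), |Γ_s| = 0.809

|Γ| ≈ 0.809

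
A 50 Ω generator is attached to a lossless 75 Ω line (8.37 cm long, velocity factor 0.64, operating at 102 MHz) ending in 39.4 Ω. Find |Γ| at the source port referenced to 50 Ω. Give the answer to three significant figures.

|Γ| ≈ 0.187

λ = v/f = 0.64·c / 102 MHz = 1.88 m
βl = 2π·l/λ = 2π × 0.0445 = 16°
tan(βl) = 0.287
Z_in = Z_0·(Z_L + jZ_0·tanβl)/(Z_0 + jZ_L·tanβl) = 41.7 + j15.2 Ω
Γ_s = (Z_in − Z_s)/(Z_in + Z_s) = (-8.3 + j15.2)/(91.7 + j15.2), |Γ_s| = 0.187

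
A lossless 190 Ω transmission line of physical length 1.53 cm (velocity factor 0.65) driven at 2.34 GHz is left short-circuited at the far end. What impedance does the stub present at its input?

λ = v/f = 0.65·c / 2.34 GHz = 0.0833 m
βl = 2π·l/λ = 2π × 0.184 = 66.1°
tan(βl) = 2.26
For a short-circuited stub, Z_in = jZ_0·tan(βl)

Z_in ≈ +j429 Ω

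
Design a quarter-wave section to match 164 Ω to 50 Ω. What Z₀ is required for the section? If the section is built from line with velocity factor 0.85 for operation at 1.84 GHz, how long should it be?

Z_qwt ≈ 90.6 Ω; length ≈ 3.46 cm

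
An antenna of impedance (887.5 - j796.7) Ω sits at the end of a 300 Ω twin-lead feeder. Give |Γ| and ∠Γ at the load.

Γ ≈ 0.692 ∠ -19.7°

Γ = (Z_L − Z_0)/(Z_L + Z_0) = (587.5 − j796.7)/(1188 − j796.7)
|Γ| = 990/1430 = 0.692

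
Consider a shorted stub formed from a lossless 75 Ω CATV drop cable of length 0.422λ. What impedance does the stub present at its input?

Z_in ≈ −j40 Ω

βl = 2π × 0.422 = 152°
tan(βl) = -0.534
For a shorted stub, Z_in = jZ_0·tan(βl)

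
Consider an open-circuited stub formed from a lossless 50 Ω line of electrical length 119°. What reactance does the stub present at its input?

tan(βl) = -1.8
For an open-circuited stub, Z_in = −jZ_0·cot(βl) = −jZ_0/tan(βl)

X_in ≈ 27.7 Ω (inductive)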